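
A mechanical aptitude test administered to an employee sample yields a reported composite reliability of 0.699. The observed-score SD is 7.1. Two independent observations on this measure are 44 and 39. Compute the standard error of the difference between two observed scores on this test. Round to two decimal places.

The standard error of measurement is 7.1000×√(1 − 0.6990) ≃ 7.1000×0.5486 ≃ 3.8953.
Standard error of the difference = 3.8953·√2 ≃ 5.5088

5.51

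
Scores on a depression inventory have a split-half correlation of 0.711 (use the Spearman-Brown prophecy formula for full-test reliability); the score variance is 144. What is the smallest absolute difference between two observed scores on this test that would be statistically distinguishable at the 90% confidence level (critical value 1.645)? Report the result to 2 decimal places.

σ = 144^(1/2) = 12.000
Spearman-Brown: r = 2(0.711) / (1 + 0.711) = 1.422 / 1.711 ≈ 0.831
The standard error of measurement is 12.000×√(1 − 0.831) ≈ 12.000×0.411 ≈ 4.932.
SE_diff = √2 × SEM ≈ 6.975
Smallest detectable difference = 1.645×6.975 ≈ 11.473

11.47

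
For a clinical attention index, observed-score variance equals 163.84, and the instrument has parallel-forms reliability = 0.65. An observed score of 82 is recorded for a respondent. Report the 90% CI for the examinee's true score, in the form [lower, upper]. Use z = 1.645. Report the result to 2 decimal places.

[69.54, 94.46]

SD = √163.84 = 12.800
The standard error of measurement is 12.800·√(1 − 0.650) ≃ 12.800·0.592 ≃ 7.573.
1.645 · SEM ≃ 12.457
Interval: (69.543, 94.457)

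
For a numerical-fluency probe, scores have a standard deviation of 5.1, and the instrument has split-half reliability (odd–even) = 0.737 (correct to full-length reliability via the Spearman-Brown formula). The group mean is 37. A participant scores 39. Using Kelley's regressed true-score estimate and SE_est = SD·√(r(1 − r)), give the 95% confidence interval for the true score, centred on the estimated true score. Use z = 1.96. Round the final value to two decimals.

[35.11, 42.28]

Full-length reliability (Spearman-Brown) = 2(0.737)/(1+0.737) ≃ 0.8486
T̂ = 0.8486(39) + 0.1514(37) ≃ 38.6972
SE_est = SD · √(r(1 − r)) = 5.1000 · √0.1285 ≃ 5.1000 · 0.3584 ≃ 1.8281
CI = 38.6972 ± 1.96 · 1.8281 → [35.1141, 42.2802]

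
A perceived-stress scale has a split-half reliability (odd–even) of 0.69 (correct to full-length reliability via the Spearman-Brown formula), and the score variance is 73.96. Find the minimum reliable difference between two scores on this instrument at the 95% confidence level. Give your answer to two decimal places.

10.21

σ = 73.96^(1/2) = 8.6000
Full-length reliability (Spearman-Brown) = 2(0.69)/(1+0.69) ≃ 0.8166
SEM = 8.6000×√(1 − 0.8166) ≃ 3.6833
SE_diff = √2 × SEM ≃ 5.2090
Minimum reliable difference = 1.96 × SE_diff ≃ 1.96 × 5.2090 ≃ 10.2096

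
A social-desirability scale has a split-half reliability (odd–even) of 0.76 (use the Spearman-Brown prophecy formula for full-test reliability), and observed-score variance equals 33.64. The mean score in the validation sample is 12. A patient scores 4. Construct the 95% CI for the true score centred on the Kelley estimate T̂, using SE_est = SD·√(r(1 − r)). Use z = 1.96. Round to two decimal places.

[1.19, 8.99]

SD = √33.64 = 5.80000
Full-length reliability (Spearman-Brown) = 2(0.76)/(1+0.76) ≈ 0.86364
T̂ = r·X + (1 − r)·M = 0.86364·4 + 0.13636·12 ≈ 3.45455 + 1.63636 ≈ 5.09091
SE_est = SD · √(r(1 − r)) = 5.80000 · √0.11777 ≈ 5.80000 · 0.34317 ≈ 1.99041
95% CI: 5.09091 ± 3.90121 ≈ (1.18970, 8.99211)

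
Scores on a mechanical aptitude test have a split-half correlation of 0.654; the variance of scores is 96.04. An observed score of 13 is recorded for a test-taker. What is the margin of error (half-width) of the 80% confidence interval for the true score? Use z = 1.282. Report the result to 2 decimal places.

σ = 96.04^(1/2) = 9.8000
Full-length reliability (Spearman-Brown) = 2(0.654)/(1+0.654) ≈ 0.7908
SEM = 9.8000 × √(1 − 0.7908) = 9.8000 × √0.2092 ≈ 9.8000 × 0.4574 ≈ 4.4823
Half-width = 1.282×4.4823 ≈ 5.7462

5.75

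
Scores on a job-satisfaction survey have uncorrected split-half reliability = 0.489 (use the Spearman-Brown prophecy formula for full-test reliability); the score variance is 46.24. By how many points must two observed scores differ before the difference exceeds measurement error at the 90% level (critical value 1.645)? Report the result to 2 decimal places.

9.27

SD = √46.24 = 6.8000
Full-length reliability (Spearman-Brown) = 2(0.489)/(1+0.489) ≃ 0.6568
SEM = 6.8000 · √(1 − 0.6568) = 6.8000 · √0.3432 ≃ 6.8000 · 0.5858 ≃ 3.9836
SE_diff = SEM · √2 ≃ 3.9836 · 1.4142 ≃ 5.6336
Minimum reliable difference = 1.645 · SE_diff ≃ 1.645 · 5.6336 ≃ 9.2673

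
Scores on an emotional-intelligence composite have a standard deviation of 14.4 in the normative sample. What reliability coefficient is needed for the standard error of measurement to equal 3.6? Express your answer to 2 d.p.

0.94

Required reliability = 1 − (SEM/SD)² = 1 − 0.062 ≈ 0.938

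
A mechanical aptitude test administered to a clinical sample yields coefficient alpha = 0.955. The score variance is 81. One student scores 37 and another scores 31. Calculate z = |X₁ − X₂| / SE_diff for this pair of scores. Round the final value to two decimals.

2.22

SD = √81 ≃ 9.00000
SEM = 9.00000*√(1 − 0.95500) ≃ 1.90919
SE_diff = SEM * √2 ≃ 1.90919 * 1.41421 ≃ 2.70000
z = 6 / 2.70000 ≃ 2.22222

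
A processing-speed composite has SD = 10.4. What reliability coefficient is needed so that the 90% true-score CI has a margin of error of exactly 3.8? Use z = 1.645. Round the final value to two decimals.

0.95

SEM needed = half-width / z = 3.8/1.645 ≈ 2.3100
Required reliability = 1 − (SEM/SD)² = 1 − 0.0493 ≈ 0.9507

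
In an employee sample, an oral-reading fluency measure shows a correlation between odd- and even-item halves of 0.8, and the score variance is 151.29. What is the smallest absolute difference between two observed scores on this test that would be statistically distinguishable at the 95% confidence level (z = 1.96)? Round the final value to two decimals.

11.36

SD = √151.29 = 12.3000
Spearman-Brown: r = 2(0.8) / (1 + 0.8) = 1.6000 / 1.8000 ≈ 0.8889
The standard error of measurement is 12.3000×√(1 − 0.8889) ≈ 12.3000×0.3333 ≈ 4.1000.
Standard error of the difference = 4.1000·√2 ≈ 5.7983
Smallest detectable difference = 1.96×5.7983 ≈ 11.3646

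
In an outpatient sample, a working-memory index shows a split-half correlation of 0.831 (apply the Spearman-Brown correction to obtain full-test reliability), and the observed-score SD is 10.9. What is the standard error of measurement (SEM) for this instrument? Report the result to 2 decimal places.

Full-length reliability (Spearman-Brown) = 2(0.831)/(1+0.831) ≃ 0.908
SEM = 10.900·√(1 − 0.908) ≃ 3.312

3.31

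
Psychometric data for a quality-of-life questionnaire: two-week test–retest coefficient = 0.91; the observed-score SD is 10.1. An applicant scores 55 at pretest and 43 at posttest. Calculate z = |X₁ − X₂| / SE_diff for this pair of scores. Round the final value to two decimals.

2.80

SEM = 10.10000 · √(1 − 0.91000) = 10.10000 · √0.09000 ≈ 10.10000 · 0.30000 ≈ 3.03000
Standard error of the difference = 3.03000·√2 ≈ 4.28507
z = 12 / 4.28507 ≈ 2.80042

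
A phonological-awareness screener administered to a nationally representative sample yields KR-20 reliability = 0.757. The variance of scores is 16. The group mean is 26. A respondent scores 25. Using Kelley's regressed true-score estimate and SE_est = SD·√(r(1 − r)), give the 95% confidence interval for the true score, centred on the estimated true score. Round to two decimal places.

σ = 16^(1/2) = 4.000
T̂ = r·X + (1 − r)·M = 0.757*25 + 0.243*26 = 18.925 + 6.318 ≈ 25.243
SE_est = 4.000*√(0.757*0.243) ≈ 1.716
95% CI: 25.243 ± 3.363 ≈ (21.880, 28.606)

[21.88, 28.61]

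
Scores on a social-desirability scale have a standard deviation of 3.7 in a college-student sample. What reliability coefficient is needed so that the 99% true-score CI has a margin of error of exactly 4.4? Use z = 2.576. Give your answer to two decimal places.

SEM needed = half-width / z = 4.4/2.576 ≃ 1.708
Required reliability = 1 − (SEM/SD)² = 1 − 0.213 ≃ 0.787

0.79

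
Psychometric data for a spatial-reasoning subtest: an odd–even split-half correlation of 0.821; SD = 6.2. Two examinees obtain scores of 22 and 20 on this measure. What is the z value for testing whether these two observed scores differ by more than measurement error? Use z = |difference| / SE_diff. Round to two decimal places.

0.73

Full-length reliability (Spearman-Brown) = 2(0.821)/(1+0.821) ≈ 0.90170
The standard error of measurement is 6.20000*√(1 − 0.90170) ≈ 6.20000*0.31352 ≈ 1.94385.
SE_diff = SEM * √2 ≈ 1.94385 * 1.41421 ≈ 2.74902
z = 2 / 2.74902 ≈ 0.72753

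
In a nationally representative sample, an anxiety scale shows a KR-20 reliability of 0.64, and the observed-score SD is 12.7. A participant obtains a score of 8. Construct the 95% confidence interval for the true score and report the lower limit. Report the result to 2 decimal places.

The standard error of measurement is 12.700*√(1 − 0.640) ≃ 12.700*0.600 ≃ 7.620.
1.96 * SEM ≃ 14.935
Lower bound: 8 − 14.935 = -6.935

-6.94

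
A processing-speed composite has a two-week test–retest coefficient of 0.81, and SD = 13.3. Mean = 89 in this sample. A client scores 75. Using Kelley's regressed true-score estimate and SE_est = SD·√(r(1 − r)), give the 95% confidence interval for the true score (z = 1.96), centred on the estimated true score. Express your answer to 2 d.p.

Estimated true score = 0.81000*75 + (1 − 0.81000)*89 ≈ 77.66000
SE_est = 13.30000·√[r(1 − r)] ≈ 5.21760
CI = 77.66000 ± 1.96 * 5.21760 → [67.43350, 87.88650]

[67.43, 87.89]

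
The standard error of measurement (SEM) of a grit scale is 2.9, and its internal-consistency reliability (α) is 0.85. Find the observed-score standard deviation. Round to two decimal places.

7.49

SD = 2.9 / √(1 − 0.85) ≃ 7.4878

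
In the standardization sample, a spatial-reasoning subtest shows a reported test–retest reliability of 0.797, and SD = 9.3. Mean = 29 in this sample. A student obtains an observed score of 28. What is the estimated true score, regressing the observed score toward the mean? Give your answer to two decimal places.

T̂ = 0.79700(28) + 0.20300(29) ≈ 28.20300

28.20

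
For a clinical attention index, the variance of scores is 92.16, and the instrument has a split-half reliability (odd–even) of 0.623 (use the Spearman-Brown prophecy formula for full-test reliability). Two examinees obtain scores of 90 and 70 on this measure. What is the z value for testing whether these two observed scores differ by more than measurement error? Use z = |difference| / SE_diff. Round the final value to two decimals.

3.06

σ = 92.16^(1/2) = 9.6000
Full-length reliability (Spearman-Brown) = 2(0.623)/(1+0.623) ≈ 0.7677
The standard error of measurement is 9.6000×√(1 − 0.7677) ≈ 9.6000×0.4820 ≈ 4.6268.
SE_diff = √2 × SEM ≈ 6.5433
z = |90 − 70| / 6.5433 = 20 / 6.5433 ≈ 3.0566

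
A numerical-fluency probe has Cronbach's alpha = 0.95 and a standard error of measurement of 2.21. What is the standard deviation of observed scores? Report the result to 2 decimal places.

9.88

SD = SEM / √(1 − r) = 2.21 / √0.0500 ≈ 2.21 / 0.2236 ≈ 9.8834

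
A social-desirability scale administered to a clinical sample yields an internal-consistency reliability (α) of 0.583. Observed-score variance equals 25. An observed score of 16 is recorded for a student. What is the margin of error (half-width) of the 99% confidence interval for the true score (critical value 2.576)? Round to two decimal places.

8.32

σ = 25^(1/2) = 5.000
SEM = 5.000 × √(1 − 0.583) = 5.000 × √0.417 ≈ 5.000 × 0.646 ≈ 3.229
Half-width = 2.576×3.229 ≈ 8.317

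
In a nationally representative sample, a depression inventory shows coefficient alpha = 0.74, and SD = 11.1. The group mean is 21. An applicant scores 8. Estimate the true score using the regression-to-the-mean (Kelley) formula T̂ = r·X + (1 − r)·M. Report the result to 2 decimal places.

11.38

T̂ = r·X + (1 − r)·M = 0.7400*8 + 0.2600*21 = 5.9200 + 5.4600 ≃ 11.3800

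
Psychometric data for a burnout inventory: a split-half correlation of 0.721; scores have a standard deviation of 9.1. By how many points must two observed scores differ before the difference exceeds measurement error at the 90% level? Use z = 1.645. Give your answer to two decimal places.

r_full = 2·0.721 / (1 + 0.721) ≈ 0.8379
SEM = 9.1000·√(1 − 0.8379) ≈ 3.6640
SE_diff = SEM · √2 ≈ 3.6640 · 1.4142 ≈ 5.1816
Smallest detectable difference = 1.645·5.1816 ≈ 8.5238

8.52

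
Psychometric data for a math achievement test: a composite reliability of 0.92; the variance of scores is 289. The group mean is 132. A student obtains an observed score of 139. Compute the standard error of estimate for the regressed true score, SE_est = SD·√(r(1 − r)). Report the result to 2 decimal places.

4.61

SD = √289 ≈ 17.0000
SE_est = SD × √(r(1 − r)) = 17.0000 × √0.0736 ≈ 17.0000 × 0.2713 ≈ 4.6120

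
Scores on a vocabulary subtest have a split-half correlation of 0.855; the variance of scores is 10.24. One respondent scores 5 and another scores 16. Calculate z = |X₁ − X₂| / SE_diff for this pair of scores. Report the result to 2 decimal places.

8.69

σ = 10.24^(1/2) = 3.20000
Full-length reliability (Spearman-Brown) = 2(0.855)/(1+0.855) ≈ 0.92183
The standard error of measurement is 3.20000*√(1 − 0.92183) ≈ 3.20000*0.27958 ≈ 0.89467.
SE_diff = SEM * √2 ≈ 0.89467 * 1.41421 ≈ 1.26525
z = 11 / 1.26525 ≈ 8.69392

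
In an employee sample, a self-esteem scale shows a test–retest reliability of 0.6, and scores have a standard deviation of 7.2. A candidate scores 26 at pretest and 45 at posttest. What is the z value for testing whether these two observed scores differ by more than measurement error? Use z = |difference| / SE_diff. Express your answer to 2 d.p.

SEM = 7.20000×√(1 − 0.60000) ≈ 4.55368
Standard error of the difference = 4.55368·√2 ≈ 6.43988
z = |26 − 45| / 6.43988 = 19 / 6.43988 ≈ 2.95037

2.95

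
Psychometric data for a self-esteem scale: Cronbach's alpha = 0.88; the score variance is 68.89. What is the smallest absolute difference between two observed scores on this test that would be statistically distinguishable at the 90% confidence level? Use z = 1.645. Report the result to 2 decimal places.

σ = 68.89^(1/2) = 8.3000
SEM = 8.3000·√(1 − 0.8800) ≈ 2.8752
SE_diff = √2 · SEM ≈ 4.0662
Minimum reliable difference = 1.645 · SE_diff ≈ 1.645 · 4.0662 ≈ 6.6888

6.69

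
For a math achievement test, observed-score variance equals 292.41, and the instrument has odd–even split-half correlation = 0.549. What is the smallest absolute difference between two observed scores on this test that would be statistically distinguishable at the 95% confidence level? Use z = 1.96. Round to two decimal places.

25.58

SD = √292.41 = 17.100
r_full = 2·0.549 / (1 + 0.549) ≈ 0.709
SEM = 17.100×√(1 − 0.709) ≈ 9.227
SE_diff = √2 × SEM ≈ 13.049
Minimum reliable difference = 1.96 × SE_diff ≈ 1.96 × 13.049 ≈ 25.576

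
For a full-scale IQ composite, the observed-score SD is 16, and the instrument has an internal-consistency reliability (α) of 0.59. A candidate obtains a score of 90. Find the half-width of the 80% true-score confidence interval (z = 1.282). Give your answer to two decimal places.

13.13

SEM = 16.000·√(1 − 0.590) ≈ 10.245
Half-width = 1.282·10.245 ≈ 13.134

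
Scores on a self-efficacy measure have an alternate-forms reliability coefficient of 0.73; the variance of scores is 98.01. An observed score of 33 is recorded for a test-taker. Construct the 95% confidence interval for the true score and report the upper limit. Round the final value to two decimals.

SD = √98.01 ≈ 9.900
SEM = 9.900 × √(1 − 0.730) = 9.900 × √0.270 ≈ 9.900 × 0.520 ≈ 5.144
1.96 × SEM ≈ 10.083
Upper limit = 33 + 10.083 ≈ 43.083

43.08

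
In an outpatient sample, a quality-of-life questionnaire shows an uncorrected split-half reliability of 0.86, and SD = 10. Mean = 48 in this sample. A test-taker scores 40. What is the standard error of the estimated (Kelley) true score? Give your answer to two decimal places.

2.64

r_full = 2·0.86 / (1 + 0.86) ≈ 0.9247
SE_est = 10.0000×√(0.9247×0.0753) ≈ 2.6382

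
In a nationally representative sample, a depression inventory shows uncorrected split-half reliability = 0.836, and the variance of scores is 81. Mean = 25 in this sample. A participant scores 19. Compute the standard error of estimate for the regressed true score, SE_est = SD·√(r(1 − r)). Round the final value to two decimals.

σ = 81^(1/2) = 9.0000
Spearman-Brown: r = 2(0.836) / (1 + 0.836) = 1.6720 / 1.8360 ≈ 0.9107
SE_est = 9.0000×√(0.9107×0.0893) ≈ 2.5669

2.57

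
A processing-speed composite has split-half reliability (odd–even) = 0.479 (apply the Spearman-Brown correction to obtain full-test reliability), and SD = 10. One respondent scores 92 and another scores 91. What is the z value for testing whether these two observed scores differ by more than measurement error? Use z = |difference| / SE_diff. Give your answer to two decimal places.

Spearman-Brown: r = 2(0.479) / (1 + 0.479) = 0.958 / 1.479 ≈ 0.648
SEM = 10.000×√(1 − 0.648) ≈ 5.935
Standard error of the difference = 5.935·√2 ≈ 8.394
z = |92 − 91| / 8.394 = 1 / 8.394 ≈ 0.119

0.12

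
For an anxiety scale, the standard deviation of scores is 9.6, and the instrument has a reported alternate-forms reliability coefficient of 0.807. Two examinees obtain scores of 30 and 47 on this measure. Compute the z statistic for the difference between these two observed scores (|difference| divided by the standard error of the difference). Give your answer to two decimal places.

SEM = 9.6000 · √(1 − 0.8070) = 9.6000 · √0.1930 ≈ 9.6000 · 0.4393 ≈ 4.2174
SE_diff = √2 · SEM ≈ 5.9644
z = 17 / 5.9644 ≈ 2.8503

2.85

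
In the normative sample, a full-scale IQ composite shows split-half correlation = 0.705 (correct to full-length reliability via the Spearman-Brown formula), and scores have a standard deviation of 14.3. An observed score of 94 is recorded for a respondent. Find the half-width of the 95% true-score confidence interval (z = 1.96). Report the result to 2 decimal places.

11.66

Full-length reliability (Spearman-Brown) = 2(0.705)/(1+0.705) ≃ 0.82698
SEM = 14.30000 * √(1 − 0.82698) = 14.30000 * √0.17302 ≃ 14.30000 * 0.41596 ≃ 5.94819
1.96 * SEM ≃ 11.65845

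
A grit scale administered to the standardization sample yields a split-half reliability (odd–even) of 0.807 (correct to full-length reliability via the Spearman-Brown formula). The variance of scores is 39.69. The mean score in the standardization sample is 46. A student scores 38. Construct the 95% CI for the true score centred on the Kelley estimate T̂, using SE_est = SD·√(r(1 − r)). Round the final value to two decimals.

[35.04, 42.67]

σ = 39.69^(1/2) = 6.3000
r_full = 2·0.807 / (1 + 0.807) ≃ 0.8932
T̂ = r·X + (1 − r)·M = 0.8932·38 + 0.1068·46 ≃ 33.9413 + 4.9131 ≃ 38.8545
SE_est = SD · √(r(1 − r)) = 6.3000 · √0.0954 ≃ 6.3000 · 0.3089 ≃ 1.9459
CI = 38.8545 ± 1.96 · 1.9459 → [35.0406, 42.6684]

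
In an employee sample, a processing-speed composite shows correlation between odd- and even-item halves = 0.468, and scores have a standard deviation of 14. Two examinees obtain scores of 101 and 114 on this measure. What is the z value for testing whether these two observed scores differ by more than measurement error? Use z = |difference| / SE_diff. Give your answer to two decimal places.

Spearman-Brown: r = 2(0.468) / (1 + 0.468) = 0.936 / 1.468 ≈ 0.638
SEM = 14.000*√(1 − 0.638) ≈ 8.428
SE_diff = SEM * √2 ≈ 8.428 * 1.414 ≈ 11.919
z = 13 / 11.919 ≈ 1.091

1.09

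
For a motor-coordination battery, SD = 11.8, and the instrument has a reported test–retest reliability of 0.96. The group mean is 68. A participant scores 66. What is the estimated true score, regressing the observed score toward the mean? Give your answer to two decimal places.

Estimated true score = 0.960*66 + (1 − 0.960)*68 ≃ 66.080

66.08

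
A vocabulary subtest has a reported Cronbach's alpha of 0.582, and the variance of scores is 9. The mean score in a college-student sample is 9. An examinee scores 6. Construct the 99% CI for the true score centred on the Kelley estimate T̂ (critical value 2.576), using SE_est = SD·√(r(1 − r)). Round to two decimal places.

[3.44, 11.07]

SD = √9 = 3.00000
T̂ = r·X + (1 − r)·M = 0.58200·6 + 0.41800·9 = 3.49200 + 3.76200 ≃ 7.25400
SE_est = SD · √(r(1 − r)) = 3.00000 · √0.24328 ≃ 3.00000 · 0.49323 ≃ 1.47969
CI = 7.25400 ± 2.576 · 1.47969 → [3.44232, 11.06568]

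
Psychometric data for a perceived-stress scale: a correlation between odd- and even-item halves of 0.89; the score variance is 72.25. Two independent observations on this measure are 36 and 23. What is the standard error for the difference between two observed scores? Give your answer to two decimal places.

2.90

SD = √72.25 = 8.5000
Spearman-Brown: r = 2(0.89) / (1 + 0.89) = 1.7800 / 1.8900 ≈ 0.9418
SEM = 8.5000 · √(1 − 0.9418) = 8.5000 · √0.0582 ≈ 8.5000 · 0.2412 ≈ 2.0506
SE_diff = SEM · √2 ≈ 2.0506 · 1.4142 ≈ 2.9000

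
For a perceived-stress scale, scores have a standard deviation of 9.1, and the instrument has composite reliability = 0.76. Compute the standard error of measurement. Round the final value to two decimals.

4.46

SEM = 9.1000 × √(1 − 0.7600) = 9.1000 × √0.2400 ≈ 9.1000 × 0.4899 ≈ 4.4581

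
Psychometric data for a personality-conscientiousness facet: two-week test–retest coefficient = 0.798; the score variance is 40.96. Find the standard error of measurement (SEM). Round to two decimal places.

2.88

SD = √40.96 = 6.400
The standard error of measurement is 6.400×√(1 − 0.798) ≈ 6.400×0.449 ≈ 2.876.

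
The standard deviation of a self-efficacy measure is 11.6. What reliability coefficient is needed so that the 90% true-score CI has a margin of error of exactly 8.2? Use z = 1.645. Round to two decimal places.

SEM needed = half-width / z = 8.2/1.645 ≈ 4.985
r = 1 − (SEM / SD)² = 1 − (4.985 / 11.6)² ≈ 1 − 0.185 ≈ 0.815

0.82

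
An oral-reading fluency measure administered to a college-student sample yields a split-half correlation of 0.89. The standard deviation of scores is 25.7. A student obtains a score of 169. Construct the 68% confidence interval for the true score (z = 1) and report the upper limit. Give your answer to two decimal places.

175.20

r_full = 2·0.89 / (1 + 0.89) ≈ 0.942
SEM = 25.700*√(1 − 0.942) ≈ 6.200
Margin = 1 * 6.200 ≈ 6.200
Upper limit = 169 + 6.200 ≈ 175.200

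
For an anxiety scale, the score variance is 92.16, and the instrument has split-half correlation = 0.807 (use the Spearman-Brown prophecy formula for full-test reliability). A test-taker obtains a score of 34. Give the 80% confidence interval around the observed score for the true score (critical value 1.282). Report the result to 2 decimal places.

[29.98, 38.02]

SD = √92.16 = 9.600
Full-length reliability (Spearman-Brown) = 2(0.807)/(1+0.807) ≃ 0.893
The standard error of measurement is 9.600*√(1 − 0.893) ≃ 9.600*0.327 ≃ 3.137.
Margin = 1.282 * 3.137 ≃ 4.022
Interval: (29.978, 38.022)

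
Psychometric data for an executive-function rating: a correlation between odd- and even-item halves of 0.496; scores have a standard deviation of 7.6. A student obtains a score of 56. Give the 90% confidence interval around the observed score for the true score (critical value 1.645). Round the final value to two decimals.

Spearman-Brown: r = 2(0.496) / (1 + 0.496) = 0.992 / 1.496 ≈ 0.663
SEM = 7.600 * √(1 − 0.663) = 7.600 * √0.337 ≈ 7.600 * 0.580 ≈ 4.411
Half-width = 1.645*4.411 ≈ 7.257
CI = 56 ± 7.257 → [48.743, 63.257]

[48.74, 63.26]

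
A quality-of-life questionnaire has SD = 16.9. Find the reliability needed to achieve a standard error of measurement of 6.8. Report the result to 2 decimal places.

r = 1 − (6.800/16.9)² ≈ 1 − 0.162 ≈ 0.838

0.84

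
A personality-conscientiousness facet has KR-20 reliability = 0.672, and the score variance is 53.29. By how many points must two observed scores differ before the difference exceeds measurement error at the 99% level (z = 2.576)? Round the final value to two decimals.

σ = 53.29^(1/2) = 7.3000
SEM = 7.3000·√(1 − 0.6720) ≃ 4.1808
SE_diff = √2 · SEM ≃ 5.9125
Smallest detectable difference = 2.576·5.9125 ≃ 15.2307

15.23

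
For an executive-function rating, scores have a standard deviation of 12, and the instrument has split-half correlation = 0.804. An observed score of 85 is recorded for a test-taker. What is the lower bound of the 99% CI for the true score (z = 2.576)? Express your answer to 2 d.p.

Spearman-Brown: r = 2(0.804) / (1 + 0.804) = 1.6080 / 1.8040 ≃ 0.8914
SEM = 12.0000 · √(1 − 0.8914) = 12.0000 · √0.1086 ≃ 12.0000 · 0.3296 ≃ 3.9554
Half-width = 2.576·3.9554 ≃ 10.1891
Lower limit = 85 − 10.1891 ≃ 74.8109

74.81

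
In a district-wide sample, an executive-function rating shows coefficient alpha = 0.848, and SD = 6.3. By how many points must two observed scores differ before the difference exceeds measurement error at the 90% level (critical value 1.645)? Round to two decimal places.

SEM = 6.3000 × √(1 − 0.8480) = 6.3000 × √0.1520 ≃ 6.3000 × 0.3899 ≃ 2.4562
SE_diff = √2 × SEM ≃ 3.4736
Minimum reliable difference = 1.645 × SE_diff ≃ 1.645 × 3.4736 ≃ 5.7140

5.71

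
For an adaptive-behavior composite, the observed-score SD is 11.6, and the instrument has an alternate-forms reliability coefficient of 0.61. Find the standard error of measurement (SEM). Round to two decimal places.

7.24

SEM = 11.600·√(1 − 0.610) ≈ 7.244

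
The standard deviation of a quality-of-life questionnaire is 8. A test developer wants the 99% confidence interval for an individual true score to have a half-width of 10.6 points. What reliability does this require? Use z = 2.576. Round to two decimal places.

0.74

SEM needed = half-width / z = 10.6/2.576 ≈ 4.115
r = 1 − (4.115/8)² ≈ 1 − 0.265 ≈ 0.735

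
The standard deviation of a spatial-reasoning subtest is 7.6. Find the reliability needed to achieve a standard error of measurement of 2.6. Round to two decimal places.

0.88

r = 1 − (2.6000/7.6)² ≈ 1 − 0.1170 ≈ 0.8830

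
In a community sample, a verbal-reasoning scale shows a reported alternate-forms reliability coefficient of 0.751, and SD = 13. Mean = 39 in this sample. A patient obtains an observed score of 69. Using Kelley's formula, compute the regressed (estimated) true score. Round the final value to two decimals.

61.53

T̂ = r·X + (1 − r)·M = 0.7510·69 + 0.2490·39 = 51.8190 + 9.7110 ≃ 61.5300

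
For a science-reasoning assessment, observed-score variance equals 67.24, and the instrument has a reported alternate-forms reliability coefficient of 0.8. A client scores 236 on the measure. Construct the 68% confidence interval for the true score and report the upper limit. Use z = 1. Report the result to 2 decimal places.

SD = √67.24 ≈ 8.2000
SEM = 8.2000 * √(1 − 0.8000) = 8.2000 * √0.2000 ≈ 8.2000 * 0.4472 ≈ 3.6672
Half-width = 1*3.6672 ≈ 3.6672
Upper bound: 236 + 3.6672 = 239.6672

239.67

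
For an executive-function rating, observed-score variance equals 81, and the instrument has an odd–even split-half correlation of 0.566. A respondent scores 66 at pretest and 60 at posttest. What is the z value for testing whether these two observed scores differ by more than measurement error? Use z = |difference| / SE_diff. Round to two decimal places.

SD = √81 ≈ 9.0000
r_full = 2·0.566 / (1 + 0.566) ≈ 0.7229
SEM = 9.0000×√(1 − 0.7229) ≈ 4.7380
SE_diff = √2 × SEM ≈ 6.7005
z = |66 − 60| / 6.7005 = 6 / 6.7005 ≈ 0.8955

0.90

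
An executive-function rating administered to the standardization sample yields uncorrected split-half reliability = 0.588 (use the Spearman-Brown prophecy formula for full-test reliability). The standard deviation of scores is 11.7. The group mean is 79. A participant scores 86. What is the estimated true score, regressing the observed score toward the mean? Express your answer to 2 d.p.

Spearman-Brown: r = 2(0.588) / (1 + 0.588) = 1.176 / 1.588 ≈ 0.741
T̂ = 0.741(86) + 0.259(79) ≈ 84.184

84.18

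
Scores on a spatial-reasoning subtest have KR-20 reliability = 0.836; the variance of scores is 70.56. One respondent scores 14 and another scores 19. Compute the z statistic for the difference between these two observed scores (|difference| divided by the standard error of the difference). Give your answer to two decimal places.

1.04

σ = 70.56^(1/2) = 8.4000
The standard error of measurement is 8.4000·√(1 − 0.8360) ≈ 8.4000·0.4050 ≈ 3.4017.
Standard error of the difference = 3.4017·√2 ≈ 4.8108
z = 5 / 4.8108 ≈ 1.0393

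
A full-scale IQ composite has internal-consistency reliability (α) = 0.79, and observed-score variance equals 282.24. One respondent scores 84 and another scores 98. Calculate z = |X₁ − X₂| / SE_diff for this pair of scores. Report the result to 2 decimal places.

SD = √282.24 = 16.80000
SEM = 16.80000 · √(1 − 0.79000) = 16.80000 · √0.21000 ≃ 16.80000 · 0.45826 ≃ 7.69873
SE_diff = SEM · √2 ≃ 7.69873 · 1.41421 ≃ 10.88764
z = 14 / 10.88764 ≃ 1.28586

1.29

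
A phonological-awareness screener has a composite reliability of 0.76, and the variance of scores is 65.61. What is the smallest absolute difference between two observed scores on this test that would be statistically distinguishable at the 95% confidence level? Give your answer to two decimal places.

11.00

SD = √65.61 ≈ 8.100
The standard error of measurement is 8.100*√(1 − 0.760) ≈ 8.100*0.490 ≈ 3.968.
Standard error of the difference = 3.968·√2 ≈ 5.612
Smallest detectable difference = 1.96*5.612 ≈ 10.999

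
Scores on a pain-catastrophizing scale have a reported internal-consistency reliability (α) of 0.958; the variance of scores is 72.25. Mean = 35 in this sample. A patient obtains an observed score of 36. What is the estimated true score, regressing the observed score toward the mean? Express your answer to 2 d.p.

T̂ = r·X + (1 − r)·M = 0.958·36 + 0.042·35 = 34.488 + 1.470 ≈ 35.958

35.96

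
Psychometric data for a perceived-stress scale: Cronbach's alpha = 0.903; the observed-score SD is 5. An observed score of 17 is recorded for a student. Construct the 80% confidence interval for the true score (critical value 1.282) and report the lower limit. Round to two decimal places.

15.00

SEM = 5.0000 · √(1 − 0.9030) = 5.0000 · √0.0970 ≃ 5.0000 · 0.3114 ≃ 1.5572
1.282 · SEM ≃ 1.9964
Lower bound: 17 − 1.9964 = 15.0036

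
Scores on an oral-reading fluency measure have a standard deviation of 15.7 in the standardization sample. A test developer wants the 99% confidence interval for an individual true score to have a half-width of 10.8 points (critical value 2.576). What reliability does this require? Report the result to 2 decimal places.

0.93

SEM needed = half-width / z = 10.8/2.576 ≃ 4.193
Required reliability = 1 − (SEM/SD)² = 1 − 0.071 ≃ 0.929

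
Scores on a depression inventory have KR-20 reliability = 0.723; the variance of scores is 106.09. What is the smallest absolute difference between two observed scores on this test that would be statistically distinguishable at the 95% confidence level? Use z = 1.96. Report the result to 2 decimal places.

σ = 106.09^(1/2) = 10.300
SEM = 10.300 · √(1 − 0.723) = 10.300 · √0.277 ≃ 10.300 · 0.526 ≃ 5.421
SE_diff = SEM · √2 ≃ 5.421 · 1.414 ≃ 7.666
Smallest detectable difference = 1.96·7.666 ≃ 15.026

15.03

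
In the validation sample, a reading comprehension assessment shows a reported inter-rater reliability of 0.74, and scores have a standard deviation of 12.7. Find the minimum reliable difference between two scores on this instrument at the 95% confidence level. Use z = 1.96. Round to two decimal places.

17.95

SEM = 12.700*√(1 − 0.740) ≈ 6.476
Standard error of the difference = 6.476·√2 ≈ 9.158
Smallest detectable difference = 1.96*9.158 ≈ 17.950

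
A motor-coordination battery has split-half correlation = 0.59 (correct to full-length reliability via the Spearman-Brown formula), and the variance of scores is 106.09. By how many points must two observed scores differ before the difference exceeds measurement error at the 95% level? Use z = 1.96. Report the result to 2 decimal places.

14.50

SD = √106.09 = 10.300
Spearman-Brown: r = 2(0.59) / (1 + 0.59) = 1.180 / 1.590 ≈ 0.742
SEM = 10.300·√(1 − 0.742) ≈ 5.230
SE_diff = SEM · √2 ≈ 5.230 · 1.414 ≈ 7.397
Minimum reliable difference = 1.96 · SE_diff ≈ 1.96 · 7.397 ≈ 14.498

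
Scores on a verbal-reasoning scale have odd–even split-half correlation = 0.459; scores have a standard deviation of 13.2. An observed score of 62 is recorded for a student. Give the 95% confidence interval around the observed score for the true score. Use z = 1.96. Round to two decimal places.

[46.25, 77.75]

Spearman-Brown: r = 2(0.459) / (1 + 0.459) = 0.918 / 1.459 ≃ 0.629
SEM = 13.200×√(1 − 0.629) ≃ 8.038
1.96 × SEM ≃ 15.754
Interval: (46.246, 77.754)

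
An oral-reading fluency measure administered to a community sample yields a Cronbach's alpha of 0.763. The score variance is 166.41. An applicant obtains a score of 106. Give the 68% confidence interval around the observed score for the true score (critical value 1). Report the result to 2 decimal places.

[99.72, 112.28]

SD = √166.41 ≈ 12.9000
SEM = 12.9000 · √(1 − 0.7630) = 12.9000 · √0.2370 ≈ 12.9000 · 0.4868 ≈ 6.2801
Half-width = 1·6.2801 ≈ 6.2801
Interval: (99.7199, 112.2801)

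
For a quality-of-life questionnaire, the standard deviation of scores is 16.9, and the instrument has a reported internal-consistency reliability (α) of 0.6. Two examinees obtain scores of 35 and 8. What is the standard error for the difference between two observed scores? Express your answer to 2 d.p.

15.12

SEM = 16.900 · √(1 − 0.600) = 16.900 · √0.400 ≃ 16.900 · 0.632 ≃ 10.688
Standard error of the difference = 10.688·√2 ≃ 15.116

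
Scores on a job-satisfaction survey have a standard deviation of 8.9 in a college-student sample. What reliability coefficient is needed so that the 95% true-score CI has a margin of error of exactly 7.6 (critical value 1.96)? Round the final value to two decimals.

0.81

SEM needed = half-width / z = 7.6/1.96 ≈ 3.8776
r = 1 − (3.8776/8.9)² ≈ 1 − 0.1898 ≈ 0.8102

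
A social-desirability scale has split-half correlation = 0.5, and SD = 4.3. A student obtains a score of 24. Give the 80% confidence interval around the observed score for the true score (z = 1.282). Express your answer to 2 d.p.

r_full = 2·0.5 / (1 + 0.5) ≈ 0.667
The standard error of measurement is 4.300*√(1 − 0.667) ≈ 4.300*0.577 ≈ 2.483.
Half-width = 1.282*2.483 ≈ 3.183
CI = 24 ± 3.183 → [20.817, 27.183]

[20.82, 27.18]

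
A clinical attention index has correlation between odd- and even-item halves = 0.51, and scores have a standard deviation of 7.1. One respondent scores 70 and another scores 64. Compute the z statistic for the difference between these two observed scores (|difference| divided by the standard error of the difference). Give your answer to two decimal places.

Spearman-Brown: r = 2(0.51) / (1 + 0.51) = 1.020 / 1.510 ≈ 0.675
SEM = 7.100×√(1 − 0.675) ≈ 4.045
Standard error of the difference = 4.045·√2 ≈ 5.720
z = |70 − 64| / 5.720 = 6 / 5.720 ≈ 1.049

1.05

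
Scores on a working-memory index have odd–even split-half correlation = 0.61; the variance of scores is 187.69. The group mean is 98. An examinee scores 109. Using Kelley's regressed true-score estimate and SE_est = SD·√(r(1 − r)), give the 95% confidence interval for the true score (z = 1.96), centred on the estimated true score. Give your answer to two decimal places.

[94.83, 117.84]

SD = √187.69 = 13.700
r_full = 2·0.61 / (1 + 0.61) ≈ 0.758
Estimated true score = 0.758*109 + (1 − 0.758)*98 ≈ 106.335
SE_est = SD * √(r(1 − r)) = 13.700 * √0.184 ≈ 13.700 * 0.428 ≈ 5.870
95% CI: 106.335 ± 11.504 ≈ (94.831, 117.840)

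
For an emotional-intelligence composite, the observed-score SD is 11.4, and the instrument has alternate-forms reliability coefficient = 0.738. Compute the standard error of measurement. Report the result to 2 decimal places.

SEM = 11.4000 · √(1 − 0.7380) = 11.4000 · √0.2620 ≈ 11.4000 · 0.5119 ≈ 5.8352

5.84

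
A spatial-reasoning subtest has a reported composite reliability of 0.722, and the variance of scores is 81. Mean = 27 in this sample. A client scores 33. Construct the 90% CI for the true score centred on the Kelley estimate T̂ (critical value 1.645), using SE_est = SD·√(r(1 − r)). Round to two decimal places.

[24.70, 37.96]

SD = √81 ≈ 9.00000
T̂ = 0.72200(33) + 0.27800(27) ≈ 31.33200
SE_est = 9.00000·√[r(1 − r)] ≈ 4.03212
CI = 31.33200 ± 1.645 × 4.03212 → [24.69916, 37.96484]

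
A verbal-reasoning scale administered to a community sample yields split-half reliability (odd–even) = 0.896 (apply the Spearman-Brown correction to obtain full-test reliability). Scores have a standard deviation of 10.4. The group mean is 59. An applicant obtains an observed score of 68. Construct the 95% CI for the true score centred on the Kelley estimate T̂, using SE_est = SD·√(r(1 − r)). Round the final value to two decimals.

Full-length reliability (Spearman-Brown) = 2(0.896)/(1+0.896) ≈ 0.9451
Estimated true score = 0.9451×68 + (1 − 0.9451)×59 ≈ 67.5063
SE_est = SD × √(r(1 − r)) = 10.4000 × √0.0518 ≈ 10.4000 × 0.2277 ≈ 2.3680
95% CI: 67.5063 ± 4.6413 ≈ (62.8651, 72.1476)

[62.87, 72.15]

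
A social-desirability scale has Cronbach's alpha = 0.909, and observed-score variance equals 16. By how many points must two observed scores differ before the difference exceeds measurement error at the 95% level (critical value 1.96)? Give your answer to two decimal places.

σ = 16^(1/2) = 4.00000
The standard error of measurement is 4.00000*√(1 − 0.90900) ≈ 4.00000*0.30166 ≈ 1.20665.
Standard error of the difference = 1.20665·√2 ≈ 1.70646
Minimum reliable difference = 1.96 * SE_diff ≈ 1.96 * 1.70646 ≈ 3.34466

3.34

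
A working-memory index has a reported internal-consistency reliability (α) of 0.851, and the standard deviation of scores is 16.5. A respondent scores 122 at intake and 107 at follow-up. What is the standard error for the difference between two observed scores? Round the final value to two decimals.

SEM = 16.500 * √(1 − 0.851) = 16.500 * √0.149 ≃ 16.500 * 0.386 ≃ 6.369
SE_diff = √2 * SEM ≃ 9.007

9.01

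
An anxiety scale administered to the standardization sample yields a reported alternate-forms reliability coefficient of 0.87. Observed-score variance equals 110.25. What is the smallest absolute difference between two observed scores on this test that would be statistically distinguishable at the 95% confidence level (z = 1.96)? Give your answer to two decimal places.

σ = 110.25^(1/2) = 10.50000
SEM = 10.50000 · √(1 − 0.87000) = 10.50000 · √0.13000 ≈ 10.50000 · 0.36056 ≈ 3.78583
SE_diff = SEM · √2 ≈ 3.78583 · 1.41421 ≈ 5.35397
Smallest detectable difference = 1.96·5.35397 ≈ 10.49378

10.49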